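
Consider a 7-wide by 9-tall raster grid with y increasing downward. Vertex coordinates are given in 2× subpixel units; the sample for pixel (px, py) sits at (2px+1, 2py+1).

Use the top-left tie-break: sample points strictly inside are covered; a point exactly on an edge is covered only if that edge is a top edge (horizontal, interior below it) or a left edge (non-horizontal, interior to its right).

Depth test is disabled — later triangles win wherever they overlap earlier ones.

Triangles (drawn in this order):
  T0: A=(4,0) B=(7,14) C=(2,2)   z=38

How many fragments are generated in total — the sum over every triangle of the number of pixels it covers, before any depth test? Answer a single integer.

T0:
  2·area = 34
  edge (4, 0)→(7, 14): d=(3,14) right/bottom  bias=-1
  edge (7, 14)→(2, 2): d=(-5,-12) top-left  bias=+0
  edge (2, 2)→(4, 0): d=(2,-2) top-left  bias=+0
    (1,0)@(3, 1): e=[17,17,0] → █  [on edge]
    (2,0)@(5, 1): e=[-11,41,4] → ·
    (0,1)@(1, 3): e=[51,-17,0] → ·  [on edge]
    (1,1)@(3, 3): e=[23,7,4] → █
    (2,1)@(5, 3): e=[-5,31,8] → ·
    (1,2)@(3, 5): e=[29,-3,8] → ·
    (2,2)@(5, 5): e=[1,21,12] → █
    (3,2)@(7, 5): e=[-27,45,16] → ·
    (2,3)@(5, 7): e=[7,11,16] → █
    (3,3)@(7, 7): e=[-21,35,20] → ·
    (2,4)@(5, 9): e=[13,1,20] → █
    (3,4)@(7, 9): e=[-15,25,24] → ·
  covered (5 px):
    · █ · · · · ·
    · █ · · · · ·
    · · █ · · · ·
    · · █ · · · ·
    · · █ · · · ·
    · · · · · · ·
    · · · · · · ·
    · · · · · · ·
    · · · · · · ·

Final: 5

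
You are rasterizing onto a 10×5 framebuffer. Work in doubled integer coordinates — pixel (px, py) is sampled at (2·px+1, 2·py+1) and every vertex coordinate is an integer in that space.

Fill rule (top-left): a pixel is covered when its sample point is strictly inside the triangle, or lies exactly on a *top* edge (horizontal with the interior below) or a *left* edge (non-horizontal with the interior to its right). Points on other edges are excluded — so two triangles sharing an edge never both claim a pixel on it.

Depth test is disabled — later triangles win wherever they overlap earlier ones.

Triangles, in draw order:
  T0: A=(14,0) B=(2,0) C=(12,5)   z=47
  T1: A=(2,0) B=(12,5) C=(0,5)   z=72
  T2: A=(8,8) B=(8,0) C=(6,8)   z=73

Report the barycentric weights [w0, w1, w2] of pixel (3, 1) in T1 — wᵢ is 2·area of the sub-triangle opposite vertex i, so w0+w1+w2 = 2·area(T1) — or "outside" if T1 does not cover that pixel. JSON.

T0:
  2·area = 60  (B↔C swapped to make it positive)
  edge (14, 0)→(12, 5): d=(-2,5) right/bottom  bias=-1
  edge (12, 5)→(2, 0): d=(-10,-5) top-left  bias=+0
  edge (2, 0)→(14, 0): d=(12,0) top-left  bias=+0
    (2,0)@(5, 1): e=[43,5,12] → #
    (3,0)@(7, 1): e=[33,15,12] → #
    (4,0)@(9, 1): e=[23,25,12] → #
    (5,0)@(11, 1): e=[13,35,12] → #
    (6,0)@(13, 1): e=[3,45,12] → #
    (7,0)@(15, 1): e=[-7,55,12] → ·
    (2,1)@(5, 3): e=[39,-15,36] → ·
    (3,1)@(7, 3): e=[29,-5,36] → ·
    (4,1)@(9, 3): e=[19,5,36] → #
    (6,1)@(13, 3): e=[-1,25,36] → ·
    (4,2)@(9, 5): e=[15,-15,60] → ·
    (5,2)@(11, 5): e=[5,-5,60] → ·
  covered (7 px):
    · · # # # # # · · ·
    · · · · # # · · · ·
    · · · · · · · · · ·
    · · · · · · · · · ·
    · · · · · · · · · ·
T1:
  2·area = 60
  edge (2, 0)→(12, 5): d=(10,5) right/bottom  bias=-1
  edge (12, 5)→(0, 5): d=(-12,0) right/bottom  bias=-1
  edge (0, 5)→(2, 0): d=(2,-5) top-left  bias=+0
    (1,0)@(3, 1): e=[5,48,7] → #
    (2,0)@(5, 1): e=[-5,48,17] → ·
    (0,1)@(1, 3): e=[35,24,1] → #
    (2,1)@(5, 3): e=[15,24,21] → #
    (3,1)@(7, 3): e=[5,24,31] → #
    (4,1)@(9, 3): e=[-5,24,41] → ·
    (0,2)@(1, 5): e=[55,0,5] → ·  [on edge]
    (1,2)@(3, 5): e=[45,0,15] → ·  [on edge]
    (2,2)@(5, 5): e=[35,0,25] → ·  [on edge]
    (3,2)@(7, 5): e=[25,0,35] → ·  [on edge]
    (4,2)@(9, 5): e=[15,0,45] → ·  [on edge]
    (5,2)@(11, 5): e=[5,0,55] → ·  [on edge]
    (6,2)@(13, 5): e=[-5,0,65] → ·  [on edge]
    (7,2)@(15, 5): e=[-15,0,75] → ·  [on edge]
    (8,2)@(17, 5): e=[-25,0,85] → ·  [on edge]
    (9,2)@(19, 5): e=[-35,0,95] → ·  [on edge]
  covered (5 px):
    · # · · · · · · · ·
    # # # # · · · · · ·
    · · · · · · · · · ·
    · · · · · · · · · ·
    · · · · · · · · · ·
T2:
  2·area = 16  (B↔C swapped to make it positive)
  edge (8, 8)→(6, 8): d=(-2,0) right/bottom  bias=-1
  edge (6, 8)→(8, 0): d=(2,-8) top-left  bias=+0
  edge (8, 0)→(8, 8): d=(0,8) right/bottom  bias=-1
    (3,2)@(7, 5): e=[6,2,8] → #
    (4,2)@(9, 5): e=[6,18,-8] → ·
    (3,3)@(7, 7): e=[2,6,8] → #
    (4,3)@(9, 7): e=[2,22,-8] → ·
    (3,4)@(7, 9): e=[-2,10,8] → ·
  covered (2 px):
    · · · · · · · · · ·
    · · · · · · · · · ·
    · · · # · · · · · ·
    · · · # · · · · · ·
    · · · · · · · · · ·

Final: [24,31,5]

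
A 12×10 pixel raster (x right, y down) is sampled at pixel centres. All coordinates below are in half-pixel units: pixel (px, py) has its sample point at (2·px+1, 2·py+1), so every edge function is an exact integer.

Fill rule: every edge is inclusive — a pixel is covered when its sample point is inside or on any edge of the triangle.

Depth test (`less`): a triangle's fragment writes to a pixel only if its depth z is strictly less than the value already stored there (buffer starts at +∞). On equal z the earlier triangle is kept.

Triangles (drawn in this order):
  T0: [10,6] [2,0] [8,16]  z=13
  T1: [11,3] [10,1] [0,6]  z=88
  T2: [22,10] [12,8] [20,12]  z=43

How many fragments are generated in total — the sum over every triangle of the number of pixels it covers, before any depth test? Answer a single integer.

T0:
  2·area = 92  (B↔C swapped to make it positive)
  edge (10, 6)→(8, 16): d=(-2,10) inclusive
  edge (8, 16)→(2, 0): d=(-6,-16) inclusive
  edge (2, 0)→(10, 6): d=(8,6) inclusive
    (1,0)@(3, 1): e=[80,10,2] → #
    (2,0)@(5, 1): e=[60,42,-10] → ·
    (5,0)@(11, 1): e=[0,138,-46] → ·  [on edge]
    (1,1)@(3, 3): e=[76,-2,18] → ·
    (2,1)@(5, 3): e=[56,30,6] → #
    (3,1)@(7, 3): e=[36,62,-6] → ·
    (2,2)@(5, 5): e=[52,18,22] → #
    (3,2)@(7, 5): e=[32,50,10] → #
    (4,2)@(9, 5): e=[12,82,-2] → ·
    (2,3)@(5, 7): e=[48,6,38] → #
    (4,3)@(9, 7): e=[8,70,14] → #
    (5,3)@(11, 7): e=[-12,102,2] → ·
    (4,5)@(9, 11): e=[0,46,46] → #  [on edge]
  covered (12 px):
    · # · · · · · · · · · ·
    · · # · · · · · · · · ·
    · · # # · · · · · · · ·
    · · # # # · · · · · · ·
    · · · # # · · · · · · ·
    · · · # # · · · · · · ·
    · · · # · · · · · · · ·
    · · · · · · · · · · · ·
    · · · · · · · · · · · ·
    · · · · · · · · · · · ·
T1:
  2·area = 25  (B↔C swapped to make it positive)
  edge (11, 3)→(0, 6): d=(-11,3) inclusive
  edge (0, 6)→(10, 1): d=(10,-5) inclusive
  edge (10, 1)→(11, 3): d=(1,2) inclusive
    (3,1)@(7, 3): e=[12,5,8] → #
    (4,1)@(9, 3): e=[6,15,4] → #
    (5,1)@(11, 3): e=[0,25,0] → #  [on edge]
    (6,1)@(13, 3): e=[-6,35,-4] → ·
    (1,2)@(3, 5): e=[2,5,18] → #
    (2,2)@(5, 5): e=[-4,15,14] → ·
    (3,2)@(7, 5): e=[-10,25,10] → ·
    (4,2)@(9, 5): e=[-16,35,6] → ·
    (5,2)@(11, 5): e=[-22,45,2] → ·
    (1,3)@(3, 7): e=[-20,25,20] → ·
    (6,3)@(13, 7): e=[-50,75,0] → ·  [on edge]
    (7,5)@(15, 11): e=[-100,125,0] → ·  [on edge]
    (8,7)@(17, 15): e=[-150,175,0] → ·  [on edge]
    (9,9)@(19, 19): e=[-200,225,0] → ·  [on edge]
  covered (4 px):
    · · · · · · · · · · · ·
    · · · # # # · · · · · ·
    · # · · · · · · · · · ·
    · · · · · · · · · · · ·
    · · · · · · · · · · · ·
    · · · · · · · · · · · ·
    · · · · · · · · · · · ·
    · · · · · · · · · · · ·
    · · · · · · · · · · · ·
    · · · · · · · · · · · ·
T2:
  2·area = 24  (B↔C swapped to make it positive)
  edge (22, 10)→(20, 12): d=(-2,2) inclusive
  edge (20, 12)→(12, 8): d=(-8,-4) inclusive
  edge (12, 8)→(22, 10): d=(10,2) inclusive
    (3,3)@(7, 7): e=[36,-12,0] → ·  [on edge]
    (7,4)@(15, 9): e=[16,4,4] → #
    (8,4)@(17, 9): e=[12,12,0] → #  [on edge]
    (9,4)@(19, 9): e=[8,20,-4] → ·
    (11,4)@(23, 9): e=[0,36,-12] → ·  [on edge]
    (7,5)@(15, 11): e=[12,-12,24] → ·
    (8,5)@(17, 11): e=[8,-4,20] → ·
    (9,5)@(19, 11): e=[4,4,16] → #
    (10,5)@(21, 11): e=[0,12,12] → #  [on edge]
    (11,5)@(23, 11): e=[-4,20,8] → ·
    (9,6)@(19, 13): e=[0,-12,36] → ·  [on edge]
    (10,6)@(21, 13): e=[-4,-4,32] → ·
    (8,7)@(17, 15): e=[0,-36,60] → ·  [on edge]
    (7,8)@(15, 17): e=[0,-60,84] → ·  [on edge]
    (6,9)@(13, 19): e=[0,-84,108] → ·  [on edge]
  covered (4 px):
    · · · · · · · · · · · ·
    · · · · · · · · · · · ·
    · · · · · · · · · · · ·
    · · · · · · · · · · · ·
    · · · · · · · # # · · ·
    · · · · · · · · · # # ·
    · · · · · · · · · · · ·
    · · · · · · · · · · · ·
    · · · · · · · · · · · ·
    · · · · · · · · · · · ·

Result: 20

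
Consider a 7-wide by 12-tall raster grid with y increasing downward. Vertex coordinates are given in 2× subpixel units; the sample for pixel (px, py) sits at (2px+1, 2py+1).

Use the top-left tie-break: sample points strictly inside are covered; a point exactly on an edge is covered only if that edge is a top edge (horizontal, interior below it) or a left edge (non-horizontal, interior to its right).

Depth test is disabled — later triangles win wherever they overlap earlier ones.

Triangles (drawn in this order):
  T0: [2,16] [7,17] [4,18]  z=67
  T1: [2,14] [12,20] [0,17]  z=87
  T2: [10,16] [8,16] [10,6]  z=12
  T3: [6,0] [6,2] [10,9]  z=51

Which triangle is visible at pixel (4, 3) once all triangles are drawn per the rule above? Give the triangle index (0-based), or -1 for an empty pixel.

T0:
  2·area = 8
  edge (2, 16)→(7, 17): d=(5,1) right/bottom  bias=-1
  edge (7, 17)→(4, 18): d=(-3,1) right/bottom  bias=-1
  edge (4, 18)→(2, 16): d=(-2,-2) top-left  bias=+0
    (0,7)@(1, 15): e=[-4,12,0] → .  [on edge]
    (6,7)@(13, 15): e=[-16,0,24] → .  [on edge]
    (1,8)@(3, 17): e=[4,4,0] → X  [on edge]
    (2,8)@(5, 17): e=[2,2,4] → X
    (3,8)@(7, 17): e=[0,0,8] → .  [on edge]
    (0,9)@(1, 19): e=[16,0,-8] → .  [on edge]
    (1,9)@(3, 19): e=[14,-2,-4] → .
    (2,9)@(5, 19): e=[12,-4,0] → .  [on edge]
    (3,10)@(7, 21): e=[20,-12,0] → .  [on edge]
    (4,11)@(9, 23): e=[28,-20,0] → .  [on edge]
  covered (2 px):
    . . . . . . .
    . . . . . . .
    . . . . . . .
    . . . . . . .
    . . . . . . .
    . . . . . . .
    . . . . . . .
    . . . . . . .
    . X X . . . .
    . . . . . . .
    . . . . . . .
    . . . . . . .
T1:
  2·area = 42
  edge (2, 14)→(12, 20): d=(10,6) right/bottom  bias=-1
  edge (12, 20)→(0, 17): d=(-12,-3) top-left  bias=+0
  edge (0, 17)→(2, 14): d=(2,-3) top-left  bias=+0
    (1,7)@(3, 15): e=[4,33,5] → X
    (2,7)@(5, 15): e=[-8,39,11] → .
    (0,8)@(1, 17): e=[36,3,3] → X
    (2,8)@(5, 17): e=[12,15,15] → X
    (3,8)@(7, 17): e=[0,21,21] → .  [on edge]
    (0,9)@(1, 19): e=[56,-21,7] → .
    (1,9)@(3, 19): e=[44,-15,13] → .
    (2,9)@(5, 19): e=[32,-9,19] → .
    (4,9)@(9, 19): e=[8,3,31] → X
    (5,9)@(11, 19): e=[-4,9,37] → .
    (4,10)@(9, 21): e=[28,-21,35] → .
  covered (5 px):
    . . . . . . .
    . . . . . . .
    . . . . . . .
    . . . . . . .
    . . . . . . .
    . . . . . . .
    . . . . . . .
    . X . . . . .
    X X X . . . .
    . . . . X . .
    . . . . . . .
    . . . . . . .
T2:
  2·area = 20
  edge (10, 16)→(8, 16): d=(-2,0) right/bottom  bias=-1
  edge (8, 16)→(10, 6): d=(2,-10) top-left  bias=+0
  edge (10, 6)→(10, 16): d=(0,10) right/bottom  bias=-1
    (5,0)@(11, 1): e=[30,0,-10] → .  [on edge]
    (4,5)@(9, 11): e=[10,0,10] → X  [on edge]
    (5,5)@(11, 11): e=[10,20,-10] → .
    (4,6)@(9, 13): e=[6,4,10] → X
    (5,6)@(11, 13): e=[6,24,-10] → .
    (4,7)@(9, 15): e=[2,8,10] → X
    (5,7)@(11, 15): e=[2,28,-10] → .
    (4,8)@(9, 17): e=[-2,12,10] → .
    (3,10)@(7, 21): e=[-10,0,30] → .  [on edge]
  covered (3 px):
    . . . . . . .
    . . . . . . .
    . . . . . . .
    . . . . . . .
    . . . . . . .
    . . . . X . .
    . . . . X . .
    . . . . X . .
    . . . . . . .
    . . . . . . .
    . . . . . . .
    . . . . . . .
T3:
  2·area = 8  (B↔C swapped to make it positive)
  edge (6, 0)→(10, 9): d=(4,9) right/bottom  bias=-1
  edge (10, 9)→(6, 2): d=(-4,-7) top-left  bias=+0
  edge (6, 2)→(6, 0): d=(0,-2) top-left  bias=+0
    (3,1)@(7, 3): e=[3,3,2] → X
    (4,1)@(9, 3): e=[-15,17,6] → .
    (3,2)@(7, 5): e=[11,-5,2] → .
    (4,3)@(9, 7): e=[1,1,6] → X
    (5,3)@(11, 7): e=[-17,15,10] → .
    (4,4)@(9, 9): e=[9,-7,6] → .
  covered (2 px):
    . . . . . . .
    . . . X . . .
    . . . . . . .
    . . . . X . .
    . . . . . . .
    . . . . . . .
    . . . . . . .
    . . . . . . .
    . . . . . . .
    . . . . . . .
    . . . . . . .
    . . . . . . .

Z-buffer (winner per pixel, '.' = empty):
  . . . . . . .
  . . . 3 . . .
  . . . . . . .
  . . . . 3 . .
  . . . . . . .
  . . . . 2 . .
  . . . . 2 . .
  . 1 . . 2 . .
  1 1 1 . . . .
  . . . . 1 . .
  . . . . . . .
  . . . . . . .

Result: 3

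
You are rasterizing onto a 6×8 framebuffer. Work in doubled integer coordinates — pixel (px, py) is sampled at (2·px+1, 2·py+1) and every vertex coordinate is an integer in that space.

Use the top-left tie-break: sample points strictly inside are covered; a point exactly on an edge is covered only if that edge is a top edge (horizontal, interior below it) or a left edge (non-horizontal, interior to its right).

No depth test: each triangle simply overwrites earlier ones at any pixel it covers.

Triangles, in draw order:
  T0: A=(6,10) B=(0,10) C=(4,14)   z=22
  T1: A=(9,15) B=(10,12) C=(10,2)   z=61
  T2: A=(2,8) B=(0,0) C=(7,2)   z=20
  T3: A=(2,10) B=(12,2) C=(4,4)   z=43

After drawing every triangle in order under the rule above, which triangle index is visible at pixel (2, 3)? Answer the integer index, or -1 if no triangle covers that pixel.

T0:
  2·area = 24  (B↔C swapped to make it positive)
  edge (6, 10)→(4, 14): d=(-2,4) right/bottom  bias=-1
  edge (4, 14)→(0, 10): d=(-4,-4) top-left  bias=+0
  edge (0, 10)→(6, 10): d=(6,0) top-left  bias=+0
    (0,5)@(1, 11): e=[18,0,6] → X  [on edge]
    (1,5)@(3, 11): e=[10,8,6] → X
    (2,5)@(5, 11): e=[2,16,6] → X
    (3,5)@(7, 11): e=[-6,24,6] → .
    (0,6)@(1, 13): e=[14,-8,18] → .
    (1,6)@(3, 13): e=[6,0,18] → X  [on edge]
    (2,6)@(5, 13): e=[-2,8,18] → .
    (1,7)@(3, 15): e=[2,-8,30] → .
    (2,7)@(5, 15): e=[-6,0,30] → .  [on edge]
  covered (4 px):
    . . . . . .
    . . . . . .
    . . . . . .
    . . . . . .
    . . . . . .
    X X X . . .
    . X . . . .
    . . . . . .
T1:
  2·area = 10  (B↔C swapped to make it positive)
  edge (9, 15)→(10, 2): d=(1,-13) top-left  bias=+0
  edge (10, 2)→(10, 12): d=(0,10) right/bottom  bias=-1
  edge (10, 12)→(9, 15): d=(-1,3) right/bottom  bias=-1
    (5,4)@(11, 9): e=[20,-10,0] → .  [on edge]
    (4,7)@(9, 15): e=[0,10,0] → .  [on edge]
  covered (0 px):
    . . . . . .
    . . . . . .
    . . . . . .
    . . . . . .
    . . . . . .
    . . . . . .
    . . . . . .
    . . . . . .
T2:
  2·area = 52
  edge (2, 8)→(0, 0): d=(-2,-8) top-left  bias=+0
  edge (0, 0)→(7, 2): d=(7,2) right/bottom  bias=-1
  edge (7, 2)→(2, 8): d=(-5,6) right/bottom  bias=-1
    (0,0)@(1, 1): e=[6,5,41] → X
    (1,0)@(3, 1): e=[22,1,29] → X
    (2,0)@(5, 1): e=[38,-3,17] → .
    (0,1)@(1, 3): e=[2,19,31] → X
    (2,1)@(5, 3): e=[34,11,7] → X
    (3,1)@(7, 3): e=[50,7,-5] → .
    (0,2)@(1, 5): e=[-2,33,21] → .
    (1,2)@(3, 5): e=[14,29,9] → X
    (2,2)@(5, 5): e=[30,25,-3] → .
    (1,3)@(3, 7): e=[10,43,-1] → .
  covered (6 px):
    X X . . . .
    X X X . . .
    . X . . . .
    . . . . . .
    . . . . . .
    . . . . . .
    . . . . . .
    . . . . . .
T3:
  2·area = 44  (B↔C swapped to make it positive)
  edge (2, 10)→(4, 4): d=(2,-6) top-left  bias=+0
  edge (4, 4)→(12, 2): d=(8,-2) top-left  bias=+0
  edge (12, 2)→(2, 10): d=(-10,8) right/bottom  bias=-1
    (2,0)@(5, 1): e=[0,-22,66] → .  [on edge]
    (4,1)@(9, 3): e=[28,2,14] → X
    (5,1)@(11, 3): e=[40,6,-2] → .
    (2,2)@(5, 5): e=[8,10,26] → X
    (3,2)@(7, 5): e=[20,14,10] → X
    (4,2)@(9, 5): e=[32,18,-6] → .
    (1,3)@(3, 7): e=[0,22,22] → X  [on edge]
    (3,3)@(7, 7): e=[24,30,-10] → .
    (1,4)@(3, 9): e=[4,38,2] → X
    (2,4)@(5, 9): e=[16,42,-14] → .
    (1,5)@(3, 11): e=[8,54,-18] → .
    (0,6)@(1, 13): e=[0,66,-22] → .  [on edge]
  covered (6 px):
    . . . . . .
    . . . . X .
    . . X X . .
    . X X . . .
    . X . . . .
    . . . . . .
    . . . . . .
    . . . . . .

Z-buffer (winner per pixel, '.' = empty):
  2 2 . . . .
  2 2 2 . 3 .
  . 2 3 3 . .
  . 3 3 . . .
  . 3 . . . .
  0 0 0 . . .
  . 0 . . . .
  . . . . . .

Answer: 3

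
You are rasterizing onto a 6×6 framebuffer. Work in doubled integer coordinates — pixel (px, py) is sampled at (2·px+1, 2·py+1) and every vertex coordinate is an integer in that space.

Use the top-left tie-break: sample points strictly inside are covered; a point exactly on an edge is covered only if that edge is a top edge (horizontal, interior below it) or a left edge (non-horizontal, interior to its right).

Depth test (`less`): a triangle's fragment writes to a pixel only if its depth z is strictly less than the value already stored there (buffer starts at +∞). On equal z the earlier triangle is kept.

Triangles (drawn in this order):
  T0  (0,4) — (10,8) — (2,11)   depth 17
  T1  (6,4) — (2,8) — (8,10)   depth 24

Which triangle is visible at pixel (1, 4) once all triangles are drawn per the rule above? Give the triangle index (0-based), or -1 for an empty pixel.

T0:
  2·area = 62
  edge (0, 4)→(10, 8): d=(10,4) right/bottom  bias=-1
  edge (10, 8)→(2, 11): d=(-8,3) right/bottom  bias=-1
  edge (2, 11)→(0, 4): d=(-2,-7) top-left  bias=+0
    (0,2)@(1, 5): e=[6,51,5] → █
    (1,2)@(3, 5): e=[-2,45,19] → ·
    (0,3)@(1, 7): e=[26,35,1] → █
    (1,3)@(3, 7): e=[18,29,15] → █
    (2,3)@(5, 7): e=[10,23,29] → █
    (3,3)@(7, 7): e=[2,17,43] → █
    (4,3)@(9, 7): e=[-6,11,57] → ·
    (0,4)@(1, 9): e=[46,19,-3] → ·
    (1,4)@(3, 9): e=[38,13,11] → █
    (4,4)@(9, 9): e=[14,-5,53] → ·
    (1,5)@(3, 11): e=[58,-3,7] → ·
    (2,5)@(5, 11): e=[50,-9,21] → ·
  covered (8 px):
    · · · · · ·
    · · · · · ·
    █ · · · · ·
    █ █ █ █ · ·
    · █ █ █ · ·
    · · · · · ·
T1:
  2·area = 32  (B↔C swapped to make it positive)
  edge (6, 4)→(8, 10): d=(2,6) right/bottom  bias=-1
  edge (8, 10)→(2, 8): d=(-6,-2) top-left  bias=+0
  edge (2, 8)→(6, 4): d=(4,-4) top-left  bias=+0
    (2,0)@(5, 1): e=[0,48,-16] → ·  [on edge]
    (4,0)@(9, 1): e=[-24,56,0] → ·  [on edge]
    (3,1)@(7, 3): e=[-8,40,0] → ·  [on edge]
    (2,2)@(5, 5): e=[8,24,0] → █  [on edge]
    (3,2)@(7, 5): e=[-4,28,8] → ·
    (1,3)@(3, 7): e=[24,8,0] → █  [on edge]
    (3,3)@(7, 7): e=[0,16,16] → ·  [on edge]
    (0,4)@(1, 9): e=[40,-8,0] → ·  [on edge]
    (1,4)@(3, 9): e=[28,-4,8] → ·
    (2,4)@(5, 9): e=[16,0,16] → █  [on edge]
    (3,4)@(7, 9): e=[4,4,24] → █
    (4,4)@(9, 9): e=[-8,8,32] → ·
    (5,5)@(11, 11): e=[-16,0,48] → ·  [on edge]
  covered (5 px):
    · · · · · ·
    · · · · · ·
    · · █ · · ·
    · █ █ · · ·
    · · █ █ · ·
    · · · · · ·

Z-buffer (winner per pixel, '.' = empty):
  . . . . . .
  . . . . . .
  0 . 1 . . .
  0 0 0 0 . .
  . 0 0 0 . .
  . . . . . .

Final: 0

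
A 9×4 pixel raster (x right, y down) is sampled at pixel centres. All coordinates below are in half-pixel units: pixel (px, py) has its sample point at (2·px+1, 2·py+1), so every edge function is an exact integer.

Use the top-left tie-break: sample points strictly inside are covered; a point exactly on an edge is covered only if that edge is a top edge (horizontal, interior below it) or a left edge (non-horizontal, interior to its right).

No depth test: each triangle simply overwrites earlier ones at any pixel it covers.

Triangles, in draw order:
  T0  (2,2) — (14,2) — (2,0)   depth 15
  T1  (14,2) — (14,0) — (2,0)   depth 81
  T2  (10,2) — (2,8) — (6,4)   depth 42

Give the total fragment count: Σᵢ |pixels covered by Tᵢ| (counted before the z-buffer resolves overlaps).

T0:
  2·area = 24  (B↔C swapped to make it positive)
  edge (2, 2)→(2, 0): d=(0,-2) top-left  bias=+0
  edge (2, 0)→(14, 2): d=(12,2) right/bottom  bias=-1
  edge (14, 2)→(2, 2): d=(-12,0) right/bottom  bias=-1
    (1,0)@(3, 1): e=[2,10,12] → #
    (2,0)@(5, 1): e=[6,6,12] → #
    (3,0)@(7, 1): e=[10,2,12] → #
    (4,0)@(9, 1): e=[14,-2,12] → ·
    (1,1)@(3, 3): e=[2,34,-12] → ·
    (2,1)@(5, 3): e=[6,30,-12] → ·
    (3,1)@(7, 3): e=[10,26,-12] → ·
  covered (3 px):
    · # # # · · · · ·
    · · · · · · · · ·
    · · · · · · · · ·
    · · · · · · · · ·
T1:
  2·area = 24  (B↔C swapped to make it positive)
  edge (14, 2)→(2, 0): d=(-12,-2) top-left  bias=+0
  edge (2, 0)→(14, 0): d=(12,0) top-left  bias=+0
  edge (14, 0)→(14, 2): d=(0,2) right/bottom  bias=-1
    (4,0)@(9, 1): e=[2,12,10] → #
    (5,0)@(11, 1): e=[6,12,6] → #
    (6,0)@(13, 1): e=[10,12,2] → #
    (7,0)@(15, 1): e=[14,12,-2] → ·
    (4,1)@(9, 3): e=[-22,36,10] → ·
    (5,1)@(11, 3): e=[-18,36,6] → ·
    (6,1)@(13, 3): e=[-14,36,2] → ·
  covered (3 px):
    · · · · # # # · ·
    · · · · · · · · ·
    · · · · · · · · ·
    · · · · · · · · ·
T2:
  2·area = 8
  edge (10, 2)→(2, 8): d=(-8,6) right/bottom  bias=-1
  edge (2, 8)→(6, 4): d=(4,-4) top-left  bias=+0
  edge (6, 4)→(10, 2): d=(4,-2) top-left  bias=+0
    (4,0)@(9, 1): e=[14,0,-6] → ·  [on edge]
    (3,1)@(7, 3): e=[10,0,-2] → ·  [on edge]
    (2,2)@(5, 5): e=[6,0,2] → #  [on edge]
    (3,2)@(7, 5): e=[-6,8,6] → ·
    (1,3)@(3, 7): e=[2,0,6] → #  [on edge]
    (2,3)@(5, 7): e=[-10,8,10] → ·
  covered (2 px):
    · · · · · · · · ·
    · · · · · · · · ·
    · · # · · · · · ·
    · # · · · · · · ·

Result: 8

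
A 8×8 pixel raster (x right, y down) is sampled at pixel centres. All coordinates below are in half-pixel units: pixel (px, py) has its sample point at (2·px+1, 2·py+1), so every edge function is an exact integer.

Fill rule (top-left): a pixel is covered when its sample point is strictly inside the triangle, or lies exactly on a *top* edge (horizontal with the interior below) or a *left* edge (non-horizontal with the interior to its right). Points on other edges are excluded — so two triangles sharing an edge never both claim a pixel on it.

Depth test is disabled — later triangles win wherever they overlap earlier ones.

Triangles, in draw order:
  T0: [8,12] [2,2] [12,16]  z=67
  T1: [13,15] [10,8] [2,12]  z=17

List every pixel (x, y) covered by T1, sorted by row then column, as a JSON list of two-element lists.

T0:
  2·area = 16
  edge (8, 12)→(2, 2): d=(-6,-10) top-left  bias=+0
  edge (2, 2)→(12, 16): d=(10,14) right/bottom  bias=-1
  edge (12, 16)→(8, 12): d=(-4,-4) top-left  bias=+0
    (0,2)@(1, 5): e=[-28,44,0] → .  [on edge]
    (1,3)@(3, 7): e=[-20,36,0] → .  [on edge]
    (2,3)@(5, 7): e=[0,8,8] → X  [on edge]
    (3,3)@(7, 7): e=[20,-20,16] → .
    (2,4)@(5, 9): e=[-12,28,0] → .  [on edge]
    (3,4)@(7, 9): e=[8,0,8] → .  [on edge]
    (3,5)@(7, 11): e=[-4,20,0] → .  [on edge]
    (4,6)@(9, 13): e=[4,12,0] → X  [on edge]
    (5,6)@(11, 13): e=[24,-16,8] → .
    (4,7)@(9, 15): e=[-8,32,-8] → .
    (5,7)@(11, 15): e=[12,4,0] → X  [on edge]
    (6,7)@(13, 15): e=[32,-24,8] → .
  covered (3 px):
    . . . . . . . .
    . . . . . . . .
    . . . . . . . .
    . . X . . . . .
    . . . . . . . .
    . . . . . . . .
    . . . . X . . .
    . . . . . X . .
T1:
  2·area = 68  (B↔C swapped to make it positive)
  edge (13, 15)→(2, 12): d=(-11,-3) top-left  bias=+0
  edge (2, 12)→(10, 8): d=(8,-4) top-left  bias=+0
  edge (10, 8)→(13, 15): d=(3,7) right/bottom  bias=-1
    (3,0)@(7, 1): e=[136,-68,0] → .  [on edge]
    (4,4)@(9, 9): e=[54,4,10] → X
    (5,4)@(11, 9): e=[60,12,-4] → .
    (2,5)@(5, 11): e=[20,4,44] → X
    (3,5)@(7, 11): e=[26,12,30] → X
    (5,5)@(11, 11): e=[38,28,2] → X
    (6,5)@(13, 11): e=[44,36,-12] → .
    (2,6)@(5, 13): e=[-2,20,50] → .
    (3,6)@(7, 13): e=[4,28,36] → X
    (6,6)@(13, 13): e=[22,52,-6] → .
    (3,7)@(7, 15): e=[-18,44,42] → .
    (4,7)@(9, 15): e=[-12,52,28] → .
    (6,7)@(13, 15): e=[0,68,0] → .  [on edge]
  covered (8 px):
    . . . . . . . .
    . . . . . . . .
    . . . . . . . .
    . . . . . . . .
    . . . . X . . .
    . . X X X X . .
    . . . X X X . .
    . . . . . . . .

Final: [[4,4],[2,5],[3,5],[4,5],[5,5],[3,6],[4,6],[5,6]]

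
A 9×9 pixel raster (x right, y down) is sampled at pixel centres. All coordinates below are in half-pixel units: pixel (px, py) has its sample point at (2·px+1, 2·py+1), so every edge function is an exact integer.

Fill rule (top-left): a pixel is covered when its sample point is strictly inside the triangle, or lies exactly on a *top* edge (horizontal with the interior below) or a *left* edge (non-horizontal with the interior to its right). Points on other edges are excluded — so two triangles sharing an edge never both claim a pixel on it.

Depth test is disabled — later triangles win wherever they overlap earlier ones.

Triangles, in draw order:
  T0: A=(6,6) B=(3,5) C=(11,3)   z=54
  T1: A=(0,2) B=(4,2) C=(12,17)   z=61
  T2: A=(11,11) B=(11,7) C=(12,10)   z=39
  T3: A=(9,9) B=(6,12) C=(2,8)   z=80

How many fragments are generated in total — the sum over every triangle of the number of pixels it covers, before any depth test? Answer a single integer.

T0:
  2·area = 14
  edge (6, 6)→(3, 5): d=(-3,-1) top-left  bias=+0
  edge (3, 5)→(11, 3): d=(8,-2) top-left  bias=+0
  edge (11, 3)→(6, 6): d=(-5,3) right/bottom  bias=-1
    (5,1)@(11, 3): e=[14,0,0] → .  [on edge]
    (1,2)@(3, 5): e=[0,0,14] → X  [on edge]
    (2,2)@(5, 5): e=[2,4,8] → X
    (3,2)@(7, 5): e=[4,8,2] → X
    (4,2)@(9, 5): e=[6,12,-4] → .
    (1,3)@(3, 7): e=[-6,16,4] → .
    (2,3)@(5, 7): e=[-4,20,-2] → .
    (3,3)@(7, 7): e=[-2,24,-8] → .
    (4,3)@(9, 7): e=[0,28,-14] → .  [on edge]
    (0,4)@(1, 9): e=[-14,28,0] → .  [on edge]
    (7,4)@(15, 9): e=[0,56,-42] → .  [on edge]
  covered (3 px):
    . . . . . . . . .
    . . . . . . . . .
    . X X X . . . . .
    . . . . . . . . .
    . . . . . . . . .
    . . . . . . . . .
    . . . . . . . . .
    . . . . . . . . .
    . . . . . . . . .
T1:
  2·area = 60
  edge (0, 2)→(4, 2): d=(4,0) top-left  bias=+0
  edge (4, 2)→(12, 17): d=(8,15) right/bottom  bias=-1
  edge (12, 17)→(0, 2): d=(-12,-15) top-left  bias=+0
    (0,1)@(1, 3): e=[4,53,3] → X
    (1,1)@(3, 3): e=[4,23,33] → X
    (2,1)@(5, 3): e=[4,-7,63] → .
    (0,2)@(1, 5): e=[12,69,-21] → .
    (1,2)@(3, 5): e=[12,39,9] → X
    (2,2)@(5, 5): e=[12,9,39] → X
    (3,2)@(7, 5): e=[12,-21,69] → .
    (1,3)@(3, 7): e=[20,55,-15] → .
    (2,3)@(5, 7): e=[20,25,15] → X
    (3,3)@(7, 7): e=[20,-5,45] → .
    (2,4)@(5, 9): e=[28,41,-9] → .
    (3,4)@(7, 9): e=[28,11,21] → X
  covered (7 px):
    . . . . . . . . .
    X X . . . . . . .
    . X X . . . . . .
    . . X . . . . . .
    . . . X . . . . .
    . . . . . . . . .
    . . . . X . . . .
    . . . . . . . . .
    . . . . . . . . .
T2:
  2·area = 4
  edge (11, 11)→(11, 7): d=(0,-4) top-left  bias=+0
  edge (11, 7)→(12, 10): d=(1,3) right/bottom  bias=-1
  edge (12, 10)→(11, 11): d=(-1,1) right/bottom  bias=-1
    (4,0)@(9, 1): e=[-8,0,12] → .  [on edge]
    (5,0)@(11, 1): e=[0,-6,10] → .  [on edge]
    (5,1)@(11, 3): e=[0,-4,8] → .  [on edge]
    (5,2)@(11, 5): e=[0,-2,6] → .  [on edge]
    (8,2)@(17, 5): e=[24,-20,0] → .  [on edge]
    (5,3)@(11, 7): e=[0,0,4] → .  [on edge]
    (7,3)@(15, 7): e=[16,-12,0] → .  [on edge]
    (5,4)@(11, 9): e=[0,2,2] → X  [on edge]
    (6,4)@(13, 9): e=[8,-4,0] → .  [on edge]
    (5,5)@(11, 11): e=[0,4,0] → .  [on edge]
    (4,6)@(9, 13): e=[-8,12,0] → .  [on edge]
    (5,6)@(11, 13): e=[0,6,-2] → .  [on edge]
    (6,6)@(13, 13): e=[8,0,-4] → .  [on edge]
    (3,7)@(7, 15): e=[-16,20,0] → .  [on edge]
    (5,7)@(11, 15): e=[0,8,-4] → .  [on edge]
    (2,8)@(5, 17): e=[-24,28,0] → .  [on edge]
    (5,8)@(11, 17): e=[0,10,-6] → .  [on edge]
  covered (1 px):
    . . . . . . . . .
    . . . . . . . . .
    . . . . . . . . .
    . . . . . . . . .
    . . . . . X . . .
    . . . . . . . . .
    . . . . . . . . .
    . . . . . . . . .
    . . . . . . . . .
T3:
  2·area = 24
  edge (9, 9)→(6, 12): d=(-3,3) right/bottom  bias=-1
  edge (6, 12)→(2, 8): d=(-4,-4) top-left  bias=+0
  edge (2, 8)→(9, 9): d=(7,1) right/bottom  bias=-1
    (8,0)@(17, 1): e=[0,88,-64] → .  [on edge]
    (7,1)@(15, 3): e=[0,72,-48] → .  [on edge]
    (6,2)@(13, 5): e=[0,56,-32] → .  [on edge]
    (0,3)@(1, 7): e=[30,0,-6] → .  [on edge]
    (5,3)@(11, 7): e=[0,40,-16] → .  [on edge]
    (1,4)@(3, 9): e=[18,0,6] → X  [on edge]
    (2,4)@(5, 9): e=[12,8,4] → X
    (3,4)@(7, 9): e=[6,16,2] → X
    (4,4)@(9, 9): e=[0,24,0] → .  [on edge]
    (1,5)@(3, 11): e=[12,-8,20] → .
    (2,5)@(5, 11): e=[6,0,18] → X  [on edge]
    (3,5)@(7, 11): e=[0,8,16] → .  [on edge]
    (2,6)@(5, 13): e=[0,-8,32] → .  [on edge]
    (3,6)@(7, 13): e=[-6,0,30] → .  [on edge]
    (1,7)@(3, 15): e=[0,-24,48] → .  [on edge]
    (4,7)@(9, 15): e=[-18,0,42] → .  [on edge]
    (0,8)@(1, 17): e=[0,-40,64] → .  [on edge]
    (5,8)@(11, 17): e=[-30,0,54] → .  [on edge]
  covered (4 px):
    . . . . . . . . .
    . . . . . . . . .
    . . . . . . . . .
    . . . . . . . . .
    . X X X . . . . .
    . . X . . . . . .
    . . . . . . . . .
    . . . . . . . . .
    . . . . . . . . .

Result: 15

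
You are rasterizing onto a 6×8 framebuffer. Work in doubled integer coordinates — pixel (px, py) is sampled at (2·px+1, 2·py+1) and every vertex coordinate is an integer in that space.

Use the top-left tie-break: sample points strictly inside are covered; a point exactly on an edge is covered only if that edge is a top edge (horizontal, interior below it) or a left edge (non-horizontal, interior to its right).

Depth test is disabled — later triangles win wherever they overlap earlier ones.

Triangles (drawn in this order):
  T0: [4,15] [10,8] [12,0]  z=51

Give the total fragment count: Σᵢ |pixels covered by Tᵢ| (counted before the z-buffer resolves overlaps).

T0:
  2·area = 34  (B↔C swapped to make it positive)
  edge (4, 15)→(12, 0): d=(8,-15) top-left  bias=+0
  edge (12, 0)→(10, 8): d=(-2,8) right/bottom  bias=-1
  edge (10, 8)→(4, 15): d=(-6,7) right/bottom  bias=-1
    (5,1)@(11, 3): e=[9,2,23] → #
    (5,2)@(11, 5): e=[25,-2,11] → ·
    (4,3)@(9, 7): e=[11,10,13] → #
    (5,3)@(11, 7): e=[41,-6,-1] → ·
    (4,4)@(9, 9): e=[27,6,1] → #
    (5,4)@(11, 9): e=[57,-10,-13] → ·
    (3,5)@(7, 11): e=[13,18,3] → #
    (4,5)@(9, 11): e=[43,2,-11] → ·
    (3,6)@(7, 13): e=[29,14,-9] → ·
  covered (4 px):
    · · · · · ·
    · · · · · #
    · · · · · ·
    · · · · # ·
    · · · · # ·
    · · · # · ·
    · · · · · ·
    · · · · · ·

Result: 4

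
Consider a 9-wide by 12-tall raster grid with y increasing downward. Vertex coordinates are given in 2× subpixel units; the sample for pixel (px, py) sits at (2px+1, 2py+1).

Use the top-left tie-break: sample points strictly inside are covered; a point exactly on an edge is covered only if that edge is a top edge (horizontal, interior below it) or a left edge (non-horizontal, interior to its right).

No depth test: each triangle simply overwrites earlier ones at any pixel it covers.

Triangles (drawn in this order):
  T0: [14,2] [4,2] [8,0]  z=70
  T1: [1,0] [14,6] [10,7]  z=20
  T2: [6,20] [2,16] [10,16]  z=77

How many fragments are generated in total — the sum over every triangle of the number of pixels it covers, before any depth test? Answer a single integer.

T0:
  2·area = 20
  edge (14, 2)→(4, 2): d=(-10,0) right/bottom  bias=-1
  edge (4, 2)→(8, 0): d=(4,-2) top-left  bias=+0
  edge (8, 0)→(14, 2): d=(6,2) right/bottom  bias=-1
    (3,0)@(7, 1): e=[10,2,8] → █
    (4,0)@(9, 1): e=[10,6,4] → █
    (5,0)@(11, 1): e=[10,10,0] → ·  [on edge]
    (3,1)@(7, 3): e=[-10,10,20] → ·
    (4,1)@(9, 3): e=[-10,14,16] → ·
    (8,1)@(17, 3): e=[-10,30,0] → ·  [on edge]
  covered (2 px):
    · · · █ █ · · · ·
    · · · · · · · · ·
    · · · · · · · · ·
    · · · · · · · · ·
    · · · · · · · · ·
    · · · · · · · · ·
    · · · · · · · · ·
    · · · · · · · · ·
    · · · · · · · · ·
    · · · · · · · · ·
    · · · · · · · · ·
    · · · · · · · · ·
T1:
  2·area = 37
  edge (1, 0)→(14, 6): d=(13,6) right/bottom  bias=-1
  edge (14, 6)→(10, 7): d=(-4,1) right/bottom  bias=-1
  edge (10, 7)→(1, 0): d=(-9,-7) top-left  bias=+0
    (1,0)@(3, 1): e=[1,31,5] → █
    (2,0)@(5, 1): e=[-11,29,19] → ·
    (1,1)@(3, 3): e=[27,23,-13] → ·
    (2,1)@(5, 3): e=[15,21,1] → █
    (3,1)@(7, 3): e=[3,19,15] → █
    (4,1)@(9, 3): e=[-9,17,29] → ·
    (2,2)@(5, 5): e=[41,13,-17] → ·
    (3,2)@(7, 5): e=[29,11,-3] → ·
    (4,2)@(9, 5): e=[17,9,11] → █
    (5,2)@(11, 5): e=[5,7,25] → █
    (6,2)@(13, 5): e=[-7,5,39] → ·
    (4,3)@(9, 7): e=[43,1,-7] → ·
  covered (5 px):
    · █ · · · · · · ·
    · · █ █ · · · · ·
    · · · · █ █ · · ·
    · · · · · · · · ·
    · · · · · · · · ·
    · · · · · · · · ·
    · · · · · · · · ·
    · · · · · · · · ·
    · · · · · · · · ·
    · · · · · · · · ·
    · · · · · · · · ·
    · · · · · · · · ·
T2:
  2·area = 32
  edge (6, 20)→(2, 16): d=(-4,-4) top-left  bias=+0
  edge (2, 16)→(10, 16): d=(8,0) top-left  bias=+0
  edge (10, 16)→(6, 20): d=(-4,4) right/bottom  bias=-1
    (8,4)@(17, 9): e=[88,-56,0] → ·  [on edge]
    (7,5)@(15, 11): e=[72,-40,0] → ·  [on edge]
    (6,6)@(13, 13): e=[56,-24,0] → ·  [on edge]
    (0,7)@(1, 15): e=[0,-8,40] → ·  [on edge]
    (5,7)@(11, 15): e=[40,-8,0] → ·  [on edge]
    (1,8)@(3, 17): e=[0,8,24] → █  [on edge]
    (2,8)@(5, 17): e=[8,8,16] → █
    (3,8)@(7, 17): e=[16,8,8] → █
    (4,8)@(9, 17): e=[24,8,0] → ·  [on edge]
    (1,9)@(3, 19): e=[-8,24,16] → ·
    (2,9)@(5, 19): e=[0,24,8] → █  [on edge]
    (3,9)@(7, 19): e=[8,24,0] → ·  [on edge]
    (2,10)@(5, 21): e=[-8,40,0] → ·  [on edge]
    (3,10)@(7, 21): e=[0,40,-8] → ·  [on edge]
    (1,11)@(3, 23): e=[-24,56,0] → ·  [on edge]
    (4,11)@(9, 23): e=[0,56,-24] → ·  [on edge]
  covered (4 px):
    · · · · · · · · ·
    · · · · · · · · ·
    · · · · · · · · ·
    · · · · · · · · ·
    · · · · · · · · ·
    · · · · · · · · ·
    · · · · · · · · ·
    · · · · · · · · ·
    · █ █ █ · · · · ·
    · · █ · · · · · ·
    · · · · · · · · ·
    · · · · · · · · ·

Final: 11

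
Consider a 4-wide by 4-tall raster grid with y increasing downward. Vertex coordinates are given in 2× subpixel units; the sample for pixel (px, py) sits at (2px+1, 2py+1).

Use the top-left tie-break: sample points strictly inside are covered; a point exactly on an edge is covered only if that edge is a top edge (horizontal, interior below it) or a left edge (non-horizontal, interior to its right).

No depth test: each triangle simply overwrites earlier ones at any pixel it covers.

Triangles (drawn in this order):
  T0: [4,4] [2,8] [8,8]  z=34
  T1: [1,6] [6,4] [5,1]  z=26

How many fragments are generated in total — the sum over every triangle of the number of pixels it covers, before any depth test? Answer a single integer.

T0:
  2·area = 24  (B↔C swapped to make it positive)
  edge (4, 4)→(8, 8): d=(4,4) right/bottom  bias=-1
  edge (8, 8)→(2, 8): d=(-6,0) right/bottom  bias=-1
  edge (2, 8)→(4, 4): d=(2,-4) top-left  bias=+0
    (0,0)@(1, 1): e=[0,42,-18] → ·  [on edge]
    (1,1)@(3, 3): e=[0,30,-6] → ·  [on edge]
    (2,2)@(5, 5): e=[0,18,6] → ·  [on edge]
    (1,3)@(3, 7): e=[16,6,2] → #
    (2,3)@(5, 7): e=[8,6,10] → #
    (3,3)@(7, 7): e=[0,6,18] → ·  [on edge]
  covered (2 px):
    · · · ·
    · · · ·
    · · · ·
    · # # ·
T1:
  2·area = 17  (B↔C swapped to make it positive)
  edge (1, 6)→(5, 1): d=(4,-5) top-left  bias=+0
  edge (5, 1)→(6, 4): d=(1,3) right/bottom  bias=-1
  edge (6, 4)→(1, 6): d=(-5,2) right/bottom  bias=-1
    (2,0)@(5, 1): e=[0,0,17] → ·  [on edge]
    (2,1)@(5, 3): e=[8,2,7] → #
    (3,1)@(7, 3): e=[18,-4,3] → ·
    (1,2)@(3, 5): e=[6,10,1] → #
    (2,2)@(5, 5): e=[16,4,-3] → ·
    (1,3)@(3, 7): e=[14,12,-9] → ·
    (3,3)@(7, 7): e=[34,0,-17] → ·  [on edge]
  covered (2 px):
    · · · ·
    · · # ·
    · # · ·
    · · · ·

Final: 4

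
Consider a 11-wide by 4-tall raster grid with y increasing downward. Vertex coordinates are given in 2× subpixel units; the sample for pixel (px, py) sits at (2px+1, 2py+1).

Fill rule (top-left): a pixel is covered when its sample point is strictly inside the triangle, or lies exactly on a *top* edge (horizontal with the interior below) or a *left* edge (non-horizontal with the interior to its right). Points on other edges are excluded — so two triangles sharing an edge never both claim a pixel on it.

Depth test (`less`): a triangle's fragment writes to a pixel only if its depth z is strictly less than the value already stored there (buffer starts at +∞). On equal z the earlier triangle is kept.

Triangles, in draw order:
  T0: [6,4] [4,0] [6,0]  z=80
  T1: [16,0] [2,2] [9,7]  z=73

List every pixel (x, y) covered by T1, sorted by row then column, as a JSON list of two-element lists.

T0:
  2·area = 8
  edge (6, 4)→(4, 0): d=(-2,-4) top-left  bias=+0
  edge (4, 0)→(6, 0): d=(2,0) top-left  bias=+0
  edge (6, 0)→(6, 4): d=(0,4) right/bottom  bias=-1
    (2,0)@(5, 1): e=[2,2,4] → #
    (3,0)@(7, 1): e=[10,2,-4] → ·
    (2,1)@(5, 3): e=[-2,6,4] → ·
  covered (1 px):
    · · # · · · · · · · ·
    · · · · · · · · · · ·
    · · · · · · · · · · ·
    · · · · · · · · · · ·
T1:
  2·area = 84  (B↔C swapped to make it positive)
  edge (16, 0)→(9, 7): d=(-7,7) right/bottom  bias=-1
  edge (9, 7)→(2, 2): d=(-7,-5) top-left  bias=+0
  edge (2, 2)→(16, 0): d=(14,-2) top-left  bias=+0
    (4,0)@(9, 1): e=[42,42,0] → #  [on edge]
    (5,0)@(11, 1): e=[28,52,4] → #
    (6,0)@(13, 1): e=[14,62,8] → #
    (7,0)@(15, 1): e=[0,72,12] → ·  [on edge]
    (2,1)@(5, 3): e=[56,8,20] → #
    (3,1)@(7, 3): e=[42,18,24] → #
    (6,1)@(13, 3): e=[0,48,36] → ·  [on edge]
    (2,2)@(5, 5): e=[42,-6,48] → ·
    (3,2)@(7, 5): e=[28,4,52] → #
    (5,2)@(11, 5): e=[0,24,60] → ·  [on edge]
    (3,3)@(7, 7): e=[14,-10,80] → ·
    (4,3)@(9, 7): e=[0,0,84] → ·  [on edge]
  covered (9 px):
    · · · · # # # · · · ·
    · · # # # # · · · · ·
    · · · # # · · · · · ·
    · · · · · · · · · · ·

Answer: [[4,0],[5,0],[6,0],[2,1],[3,1],[4,1],[5,1],[3,2],[4,2]]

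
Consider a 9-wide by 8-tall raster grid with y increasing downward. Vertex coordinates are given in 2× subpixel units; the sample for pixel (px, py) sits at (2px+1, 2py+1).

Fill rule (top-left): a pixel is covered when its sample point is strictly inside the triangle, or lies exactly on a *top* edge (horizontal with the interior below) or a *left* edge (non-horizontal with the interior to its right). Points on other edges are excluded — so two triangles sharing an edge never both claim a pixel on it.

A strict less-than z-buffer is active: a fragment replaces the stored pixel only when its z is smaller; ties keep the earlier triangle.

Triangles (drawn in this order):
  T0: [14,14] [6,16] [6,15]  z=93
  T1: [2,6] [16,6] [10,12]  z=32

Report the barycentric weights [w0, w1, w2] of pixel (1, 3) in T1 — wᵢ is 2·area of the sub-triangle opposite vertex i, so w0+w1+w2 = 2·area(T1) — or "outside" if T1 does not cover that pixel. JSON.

T0:
  2·area = 8
  edge (14, 14)→(6, 16): d=(-8,2) right/bottom  bias=-1
  edge (6, 16)→(6, 15): d=(0,-1) top-left  bias=+0
  edge (6, 15)→(14, 14): d=(8,-1) top-left  bias=+0
    (3,7)@(7, 15): e=[6,1,1] → █
    (4,7)@(9, 15): e=[2,3,3] → █
    (5,7)@(11, 15): e=[-2,5,5] → ·
  covered (2 px):
    · · · · · · · · ·
    · · · · · · · · ·
    · · · · · · · · ·
    · · · · · · · · ·
    · · · · · · · · ·
    · · · · · · · · ·
    · · · · · · · · ·
    · · · █ █ · · · ·
T1:
  2·area = 84
  edge (2, 6)→(16, 6): d=(14,0) top-left  bias=+0
  edge (16, 6)→(10, 12): d=(-6,6) right/bottom  bias=-1
  edge (10, 12)→(2, 6): d=(-8,-6) top-left  bias=+0
    (8,2)@(17, 5): e=[-14,0,98] → ·  [on edge]
    (2,3)@(5, 7): e=[14,60,10] → █
    (3,3)@(7, 7): e=[14,48,22] → █
    (4,3)@(9, 7): e=[14,36,34] → █
    (5,3)@(11, 7): e=[14,24,46] → █
    (6,3)@(13, 7): e=[14,12,58] → █
    (7,3)@(15, 7): e=[14,0,70] → ·  [on edge]
    (2,4)@(5, 9): e=[42,48,-6] → ·
    (3,4)@(7, 9): e=[42,36,6] → █
    (6,4)@(13, 9): e=[42,0,42] → ·  [on edge]
    (3,5)@(7, 11): e=[70,24,-10] → ·
    (4,5)@(9, 11): e=[70,12,2] → █
    (5,5)@(11, 11): e=[70,0,14] → ·  [on edge]
    (4,6)@(9, 13): e=[98,0,-14] → ·  [on edge]
    (3,7)@(7, 15): e=[126,0,-42] → ·  [on edge]
  covered (9 px):
    · · · · · · · · ·
    · · · · · · · · ·
    · · · · · · · · ·
    · · █ █ █ █ █ · ·
    · · · █ █ █ · · ·
    · · · · █ · · · ·
    · · · · · · · · ·
    · · · · · · · · ·

Final: "outside"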